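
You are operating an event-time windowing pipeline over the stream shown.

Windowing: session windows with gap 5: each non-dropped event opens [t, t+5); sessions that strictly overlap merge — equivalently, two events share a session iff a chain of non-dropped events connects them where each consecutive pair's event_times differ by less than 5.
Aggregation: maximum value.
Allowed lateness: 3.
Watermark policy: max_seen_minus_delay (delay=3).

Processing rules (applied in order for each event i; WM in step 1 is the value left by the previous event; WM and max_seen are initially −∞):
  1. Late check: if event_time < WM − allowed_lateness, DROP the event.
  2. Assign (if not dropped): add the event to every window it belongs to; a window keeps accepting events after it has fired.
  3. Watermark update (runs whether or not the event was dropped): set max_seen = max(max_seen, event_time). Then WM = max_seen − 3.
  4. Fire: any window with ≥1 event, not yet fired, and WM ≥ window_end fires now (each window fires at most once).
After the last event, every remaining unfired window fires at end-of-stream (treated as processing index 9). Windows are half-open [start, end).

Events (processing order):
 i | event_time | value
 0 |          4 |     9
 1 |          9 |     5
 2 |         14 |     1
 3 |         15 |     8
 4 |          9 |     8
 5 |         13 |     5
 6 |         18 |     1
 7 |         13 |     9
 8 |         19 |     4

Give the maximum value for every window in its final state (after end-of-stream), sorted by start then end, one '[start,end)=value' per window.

i=0 t=4 v=9: → [4,9); WM=1
i=1 t=9 v=5: → [9,14); WM=6
i=2 t=14 v=1: → [14,19); WM=11
i=3 t=15 v=8: → [14,20); WM=12
i=4 t=9 v=8: → [9,14); WM=12
i=5 t=13 v=5: → [9,20); WM=12
i=6 t=18 v=1: → [9,23); WM=15
i=7 t=13 v=9: → [9,23); WM=15
i=8 t=19 v=4: → [9,24); WM=16

[4,9)=9 [9,24)=9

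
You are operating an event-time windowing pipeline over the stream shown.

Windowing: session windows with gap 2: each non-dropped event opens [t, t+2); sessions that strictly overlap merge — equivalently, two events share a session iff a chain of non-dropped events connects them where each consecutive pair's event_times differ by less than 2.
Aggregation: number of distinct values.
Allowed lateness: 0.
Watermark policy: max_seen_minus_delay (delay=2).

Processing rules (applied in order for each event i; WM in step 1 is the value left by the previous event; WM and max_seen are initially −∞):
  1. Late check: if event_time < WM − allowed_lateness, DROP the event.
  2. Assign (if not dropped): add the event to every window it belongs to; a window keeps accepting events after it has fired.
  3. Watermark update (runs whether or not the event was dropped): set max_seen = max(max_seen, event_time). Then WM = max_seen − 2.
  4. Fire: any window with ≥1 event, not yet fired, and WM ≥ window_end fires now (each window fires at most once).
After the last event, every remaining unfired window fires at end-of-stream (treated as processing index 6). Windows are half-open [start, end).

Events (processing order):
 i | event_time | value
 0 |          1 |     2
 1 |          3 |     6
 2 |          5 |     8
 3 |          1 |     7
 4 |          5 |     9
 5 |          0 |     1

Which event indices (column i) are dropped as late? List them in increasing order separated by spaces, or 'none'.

3 5

i=0 t=1 v=2: → [1,3); WM=-1
i=1 t=3 v=6: → [3,5); WM=1
i=2 t=5 v=8: → [5,7); WM=3
i=3 t=1 v=7: DROP (t<3-0); WM=3
i=4 t=5 v=9: → [5,7); WM=3
i=5 t=0 v=1: DROP (t<3-0); WM=3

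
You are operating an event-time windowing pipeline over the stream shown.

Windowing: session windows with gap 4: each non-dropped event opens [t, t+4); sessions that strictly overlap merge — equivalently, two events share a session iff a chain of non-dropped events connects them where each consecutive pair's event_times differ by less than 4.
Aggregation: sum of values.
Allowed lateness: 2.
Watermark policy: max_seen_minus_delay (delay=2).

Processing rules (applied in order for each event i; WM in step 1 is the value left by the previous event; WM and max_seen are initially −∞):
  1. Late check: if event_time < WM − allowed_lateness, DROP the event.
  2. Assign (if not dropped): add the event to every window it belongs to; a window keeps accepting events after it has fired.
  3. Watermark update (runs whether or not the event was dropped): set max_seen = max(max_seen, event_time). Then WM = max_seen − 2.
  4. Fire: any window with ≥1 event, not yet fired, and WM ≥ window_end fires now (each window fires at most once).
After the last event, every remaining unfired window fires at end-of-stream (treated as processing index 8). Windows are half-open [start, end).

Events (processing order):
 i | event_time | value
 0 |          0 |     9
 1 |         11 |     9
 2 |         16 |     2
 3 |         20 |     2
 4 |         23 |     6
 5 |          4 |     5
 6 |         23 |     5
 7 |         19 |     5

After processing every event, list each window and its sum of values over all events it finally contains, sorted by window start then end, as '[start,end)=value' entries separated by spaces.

[0,4)=9 [11,15)=9 [16,27)=20

i=0 t=0 v=9: → [0,4); WM=-2
i=1 t=11 v=9: → [11,15); WM=9
i=2 t=16 v=2: → [16,20); WM=14
i=3 t=20 v=2: → [20,24); WM=18
i=4 t=23 v=6: → [20,27); WM=21
i=5 t=4 v=5: DROP (t<21-2); WM=21
i=6 t=23 v=5: → [20,27); WM=21
i=7 t=19 v=5: → [16,27); WM=21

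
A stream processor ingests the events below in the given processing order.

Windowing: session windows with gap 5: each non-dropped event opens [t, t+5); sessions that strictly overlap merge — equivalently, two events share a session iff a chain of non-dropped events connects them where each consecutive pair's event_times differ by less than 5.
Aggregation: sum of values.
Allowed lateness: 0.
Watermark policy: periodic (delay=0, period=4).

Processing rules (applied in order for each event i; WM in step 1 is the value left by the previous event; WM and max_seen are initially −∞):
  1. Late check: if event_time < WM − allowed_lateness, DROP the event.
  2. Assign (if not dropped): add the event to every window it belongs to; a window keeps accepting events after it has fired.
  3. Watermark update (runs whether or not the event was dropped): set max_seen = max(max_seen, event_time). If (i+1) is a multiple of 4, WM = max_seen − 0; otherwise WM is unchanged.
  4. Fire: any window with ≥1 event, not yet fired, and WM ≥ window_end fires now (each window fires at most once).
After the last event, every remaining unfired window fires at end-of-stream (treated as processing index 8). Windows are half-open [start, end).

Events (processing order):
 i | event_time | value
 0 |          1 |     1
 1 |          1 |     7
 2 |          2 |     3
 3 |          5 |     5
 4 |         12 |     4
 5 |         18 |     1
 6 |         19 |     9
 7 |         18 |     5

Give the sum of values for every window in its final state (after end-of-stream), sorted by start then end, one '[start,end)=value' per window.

[1,10)=16 [12,17)=4 [18,24)=15

i=0 t=1 v=1: → [1,6); WM=−∞
i=1 t=1 v=7: → [1,6); WM=−∞
i=2 t=2 v=3: → [1,7); WM=−∞
i=3 t=5 v=5: → [1,10); WM=5
i=4 t=12 v=4: → [12,17); WM=5
i=5 t=18 v=1: → [18,23); WM=5
i=6 t=19 v=9: → [18,24); WM=5
i=7 t=18 v=5: → [18,24); WM=19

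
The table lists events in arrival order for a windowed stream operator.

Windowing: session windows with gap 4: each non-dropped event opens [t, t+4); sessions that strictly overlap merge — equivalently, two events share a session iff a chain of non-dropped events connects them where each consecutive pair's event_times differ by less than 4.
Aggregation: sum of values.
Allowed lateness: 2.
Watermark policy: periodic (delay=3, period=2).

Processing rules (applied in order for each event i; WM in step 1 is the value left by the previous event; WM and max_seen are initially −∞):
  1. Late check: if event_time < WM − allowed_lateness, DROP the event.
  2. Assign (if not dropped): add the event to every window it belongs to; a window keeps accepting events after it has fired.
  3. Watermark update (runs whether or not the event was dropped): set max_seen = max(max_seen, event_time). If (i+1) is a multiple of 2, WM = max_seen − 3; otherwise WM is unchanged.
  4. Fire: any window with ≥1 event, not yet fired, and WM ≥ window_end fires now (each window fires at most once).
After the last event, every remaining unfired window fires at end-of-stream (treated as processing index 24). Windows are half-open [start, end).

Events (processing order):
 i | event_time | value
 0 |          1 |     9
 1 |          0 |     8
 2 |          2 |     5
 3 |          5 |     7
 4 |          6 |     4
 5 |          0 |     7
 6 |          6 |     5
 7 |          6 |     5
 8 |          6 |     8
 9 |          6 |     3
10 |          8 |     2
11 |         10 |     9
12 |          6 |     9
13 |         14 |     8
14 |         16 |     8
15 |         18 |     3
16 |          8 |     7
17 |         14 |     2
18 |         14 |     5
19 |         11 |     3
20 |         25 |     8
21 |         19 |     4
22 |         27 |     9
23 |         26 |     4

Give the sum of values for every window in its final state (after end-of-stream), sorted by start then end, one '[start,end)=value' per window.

[0,14)=81 [14,23)=30 [25,31)=21

i=0 t=1 v=9: → [1,5); WM=−∞
i=1 t=0 v=8: → [0,5); WM=-2
i=2 t=2 v=5: → [0,6); WM=-2
i=3 t=5 v=7: → [0,9); WM=2
i=4 t=6 v=4: → [0,10); WM=2
i=5 t=0 v=7: → [0,10); WM=3
i=6 t=6 v=5: → [0,10); WM=3
i=7 t=6 v=5: → [0,10); WM=3
i=8 t=6 v=8: → [0,10); WM=3
i=9 t=6 v=3: → [0,10); WM=3
i=10 t=8 v=2: → [0,12); WM=3
i=11 t=10 v=9: → [0,14); WM=7
i=12 t=6 v=9: → [0,14); WM=7
i=13 t=14 v=8: → [14,18); WM=11
i=14 t=16 v=8: → [14,20); WM=11
i=15 t=18 v=3: → [14,22); WM=15
i=16 t=8 v=7: DROP (t<15-2); WM=15
i=17 t=14 v=2: → [14,22); WM=15
i=18 t=14 v=5: → [14,22); WM=15
i=19 t=11 v=3: DROP (t<15-2); WM=15
i=20 t=25 v=8: → [25,29); WM=15
i=21 t=19 v=4: → [14,23); WM=22
i=22 t=27 v=9: → [25,31); WM=22
i=23 t=26 v=4: → [25,31); WM=24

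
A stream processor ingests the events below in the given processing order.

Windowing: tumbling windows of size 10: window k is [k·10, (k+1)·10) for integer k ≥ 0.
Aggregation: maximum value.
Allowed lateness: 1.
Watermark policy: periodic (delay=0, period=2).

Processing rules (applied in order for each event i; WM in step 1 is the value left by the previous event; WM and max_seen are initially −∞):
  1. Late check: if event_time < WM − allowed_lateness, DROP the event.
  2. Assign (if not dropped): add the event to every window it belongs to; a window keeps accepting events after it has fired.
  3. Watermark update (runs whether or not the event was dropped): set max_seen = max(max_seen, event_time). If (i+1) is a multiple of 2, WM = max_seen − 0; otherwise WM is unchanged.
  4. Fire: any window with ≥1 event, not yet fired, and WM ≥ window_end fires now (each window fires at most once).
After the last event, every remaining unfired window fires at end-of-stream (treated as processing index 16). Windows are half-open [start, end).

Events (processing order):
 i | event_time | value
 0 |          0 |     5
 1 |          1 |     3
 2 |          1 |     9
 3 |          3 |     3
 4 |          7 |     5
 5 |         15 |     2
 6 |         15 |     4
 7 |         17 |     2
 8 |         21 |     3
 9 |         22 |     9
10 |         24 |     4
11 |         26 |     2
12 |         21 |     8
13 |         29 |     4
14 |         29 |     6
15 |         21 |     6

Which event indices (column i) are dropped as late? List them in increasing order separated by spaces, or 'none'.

12 15

i=0 t=0 v=5: → [0,10); WM=−∞
i=1 t=1 v=3: → [0,10); WM=1
i=2 t=1 v=9: → [0,10); WM=1
i=3 t=3 v=3: → [0,10); WM=3
i=4 t=7 v=5: → [0,10); WM=3
i=5 t=15 v=2: → [10,20); WM=15; [0,10) fires=9
i=6 t=15 v=4: → [10,20); WM=15
i=7 t=17 v=2: → [10,20); WM=17
i=8 t=21 v=3: → [20,30); WM=17
i=9 t=22 v=9: → [20,30); WM=22; [10,20) fires=4
i=10 t=24 v=4: → [20,30); WM=22
i=11 t=26 v=2: → [20,30); WM=26
i=12 t=21 v=8: DROP (t<26-1); WM=26
i=13 t=29 v=4: → [20,30); WM=29
i=14 t=29 v=6: → [20,30); WM=29
i=15 t=21 v=6: DROP (t<29-1); WM=29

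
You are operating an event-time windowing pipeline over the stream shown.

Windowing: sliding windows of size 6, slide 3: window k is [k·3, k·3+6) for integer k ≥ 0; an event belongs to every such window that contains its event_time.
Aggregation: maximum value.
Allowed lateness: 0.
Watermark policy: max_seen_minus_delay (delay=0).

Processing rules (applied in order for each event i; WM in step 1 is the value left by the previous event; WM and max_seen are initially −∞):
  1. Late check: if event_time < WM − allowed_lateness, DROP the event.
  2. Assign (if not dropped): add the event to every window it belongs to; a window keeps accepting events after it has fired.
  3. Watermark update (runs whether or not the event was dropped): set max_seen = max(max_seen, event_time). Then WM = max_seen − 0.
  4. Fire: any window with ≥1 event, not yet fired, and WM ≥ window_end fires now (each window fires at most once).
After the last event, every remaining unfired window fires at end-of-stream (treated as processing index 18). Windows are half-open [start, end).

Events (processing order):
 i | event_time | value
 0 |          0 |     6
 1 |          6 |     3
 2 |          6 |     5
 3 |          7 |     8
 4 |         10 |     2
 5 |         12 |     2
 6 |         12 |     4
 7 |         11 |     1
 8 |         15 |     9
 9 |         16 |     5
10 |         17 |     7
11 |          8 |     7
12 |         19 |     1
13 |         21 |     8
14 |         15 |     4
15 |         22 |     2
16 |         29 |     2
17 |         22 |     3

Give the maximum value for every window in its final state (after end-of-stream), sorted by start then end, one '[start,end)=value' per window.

[0,6)=6 [3,9)=8 [6,12)=8 [9,15)=4 [12,18)=9 [15,21)=9 [18,24)=8 [21,27)=8 [24,30)=2 [27,33)=2

i=0 t=0 v=6: → [0,6); WM=0
i=1 t=6 v=3: → [6,12),[3,9); WM=6; [0,6) fires=6
i=2 t=6 v=5: → [6,12),[3,9); WM=6
i=3 t=7 v=8: → [6,12),[3,9); WM=7
i=4 t=10 v=2: → [9,15),[6,12); WM=10; [3,9) fires=8
i=5 t=12 v=2: → [12,18),[9,15); WM=12; [6,12) fires=8
i=6 t=12 v=4: → [12,18),[9,15); WM=12
i=7 t=11 v=1: DROP (t<12-0); WM=12
i=8 t=15 v=9: → [15,21),[12,18); WM=15; [9,15) fires=4
i=9 t=16 v=5: → [15,21),[12,18); WM=16
i=10 t=17 v=7: → [15,21),[12,18); WM=17
i=11 t=8 v=7: DROP (t<17-0); WM=17
i=12 t=19 v=1: → [18,24),[15,21); WM=19; [12,18) fires=9
i=13 t=21 v=8: → [21,27),[18,24); WM=21; [15,21) fires=9
i=14 t=15 v=4: DROP (t<21-0); WM=21
i=15 t=22 v=2: → [21,27),[18,24); WM=22
i=16 t=29 v=2: → [27,33),[24,30); WM=29; [18,24) fires=8 [21,27) fires=8
i=17 t=22 v=3: DROP (t<29-0); WM=29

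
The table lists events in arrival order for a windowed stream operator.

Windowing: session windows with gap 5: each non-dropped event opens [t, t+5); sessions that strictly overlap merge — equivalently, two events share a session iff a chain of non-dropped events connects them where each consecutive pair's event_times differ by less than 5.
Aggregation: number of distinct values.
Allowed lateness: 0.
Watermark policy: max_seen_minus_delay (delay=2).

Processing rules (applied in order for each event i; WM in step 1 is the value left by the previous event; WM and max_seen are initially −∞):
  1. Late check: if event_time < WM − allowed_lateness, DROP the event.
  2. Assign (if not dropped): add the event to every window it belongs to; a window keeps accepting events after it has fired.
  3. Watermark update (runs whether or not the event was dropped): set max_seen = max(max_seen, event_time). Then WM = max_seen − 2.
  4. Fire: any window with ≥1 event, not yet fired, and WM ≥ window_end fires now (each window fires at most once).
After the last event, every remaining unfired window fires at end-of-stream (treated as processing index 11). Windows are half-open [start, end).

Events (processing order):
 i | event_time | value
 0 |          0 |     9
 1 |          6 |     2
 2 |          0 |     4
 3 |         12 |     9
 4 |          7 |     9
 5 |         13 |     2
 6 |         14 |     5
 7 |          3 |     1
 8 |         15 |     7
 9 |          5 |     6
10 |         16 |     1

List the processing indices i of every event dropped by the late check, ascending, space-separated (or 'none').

2 4 7 9

i=0 t=0 v=9: → [0,5); WM=-2
i=1 t=6 v=2: → [6,11); WM=4
i=2 t=0 v=4: DROP (t<4-0); WM=4
i=3 t=12 v=9: → [12,17); WM=10
i=4 t=7 v=9: DROP (t<10-0); WM=10
i=5 t=13 v=2: → [12,18); WM=11
i=6 t=14 v=5: → [12,19); WM=12
i=7 t=3 v=1: DROP (t<12-0); WM=12
i=8 t=15 v=7: → [12,20); WM=13
i=9 t=5 v=6: DROP (t<13-0); WM=13
i=10 t=16 v=1: → [12,21); WM=14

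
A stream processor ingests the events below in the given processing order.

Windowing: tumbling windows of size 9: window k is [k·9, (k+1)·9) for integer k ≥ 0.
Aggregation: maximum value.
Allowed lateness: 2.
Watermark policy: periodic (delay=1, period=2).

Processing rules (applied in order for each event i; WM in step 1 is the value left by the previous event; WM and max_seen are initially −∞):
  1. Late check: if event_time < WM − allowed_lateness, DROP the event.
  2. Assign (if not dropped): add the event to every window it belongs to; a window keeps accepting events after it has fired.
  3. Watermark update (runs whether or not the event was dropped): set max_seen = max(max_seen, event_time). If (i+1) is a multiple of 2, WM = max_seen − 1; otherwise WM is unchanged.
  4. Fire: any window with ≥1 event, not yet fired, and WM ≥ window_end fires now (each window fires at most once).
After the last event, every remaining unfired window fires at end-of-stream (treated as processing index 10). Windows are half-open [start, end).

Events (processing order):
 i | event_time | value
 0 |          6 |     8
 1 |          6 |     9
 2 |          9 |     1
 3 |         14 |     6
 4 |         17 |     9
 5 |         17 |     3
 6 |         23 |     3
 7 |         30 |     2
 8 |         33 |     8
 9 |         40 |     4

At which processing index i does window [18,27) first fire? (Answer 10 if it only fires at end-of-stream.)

i=0 t=6 v=8: → [0,9); WM=−∞
i=1 t=6 v=9: → [0,9); WM=5
i=2 t=9 v=1: → [9,18); WM=5
i=3 t=14 v=6: → [9,18); WM=13; [0,9) fires=9
i=4 t=17 v=9: → [9,18); WM=13
i=5 t=17 v=3: → [9,18); WM=16
i=6 t=23 v=3: → [18,27); WM=16
i=7 t=30 v=2: → [27,36); WM=29; [9,18) fires=9 [18,27) fires=3
i=8 t=33 v=8: → [27,36); WM=29
i=9 t=40 v=4: → [36,45); WM=39; [27,36) fires=8

7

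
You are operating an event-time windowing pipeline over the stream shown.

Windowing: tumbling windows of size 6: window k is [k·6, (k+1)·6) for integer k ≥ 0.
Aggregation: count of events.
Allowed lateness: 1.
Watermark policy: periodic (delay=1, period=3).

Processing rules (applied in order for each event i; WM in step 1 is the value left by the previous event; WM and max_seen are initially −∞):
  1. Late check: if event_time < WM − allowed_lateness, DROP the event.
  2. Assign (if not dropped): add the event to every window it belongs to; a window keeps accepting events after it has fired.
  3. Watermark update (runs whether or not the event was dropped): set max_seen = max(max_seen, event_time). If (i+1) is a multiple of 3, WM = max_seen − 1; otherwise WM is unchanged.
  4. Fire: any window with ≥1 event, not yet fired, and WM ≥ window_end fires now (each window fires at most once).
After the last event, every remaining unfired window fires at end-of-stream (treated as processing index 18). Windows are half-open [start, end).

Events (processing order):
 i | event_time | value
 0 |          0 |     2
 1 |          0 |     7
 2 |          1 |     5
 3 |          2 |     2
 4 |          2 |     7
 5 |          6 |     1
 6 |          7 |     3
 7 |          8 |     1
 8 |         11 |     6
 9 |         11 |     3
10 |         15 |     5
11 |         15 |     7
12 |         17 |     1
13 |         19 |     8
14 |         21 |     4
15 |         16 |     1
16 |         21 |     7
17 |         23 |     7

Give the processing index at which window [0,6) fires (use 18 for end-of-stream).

8

i=0 t=0 v=2: → [0,6); WM=−∞
i=1 t=0 v=7: → [0,6); WM=−∞
i=2 t=1 v=5: → [0,6); WM=0
i=3 t=2 v=2: → [0,6); WM=0
i=4 t=2 v=7: → [0,6); WM=0
i=5 t=6 v=1: → [6,12); WM=5
i=6 t=7 v=3: → [6,12); WM=5
i=7 t=8 v=1: → [6,12); WM=5
i=8 t=11 v=6: → [6,12); WM=10; [0,6) fires=5
i=9 t=11 v=3: → [6,12); WM=10
i=10 t=15 v=5: → [12,18); WM=10
i=11 t=15 v=7: → [12,18); WM=14; [6,12) fires=5
i=12 t=17 v=1: → [12,18); WM=14
i=13 t=19 v=8: → [18,24); WM=14
i=14 t=21 v=4: → [18,24); WM=20; [12,18) fires=3
i=15 t=16 v=1: DROP (t<20-1); WM=20
i=16 t=21 v=7: → [18,24); WM=20
i=17 t=23 v=7: → [18,24); WM=22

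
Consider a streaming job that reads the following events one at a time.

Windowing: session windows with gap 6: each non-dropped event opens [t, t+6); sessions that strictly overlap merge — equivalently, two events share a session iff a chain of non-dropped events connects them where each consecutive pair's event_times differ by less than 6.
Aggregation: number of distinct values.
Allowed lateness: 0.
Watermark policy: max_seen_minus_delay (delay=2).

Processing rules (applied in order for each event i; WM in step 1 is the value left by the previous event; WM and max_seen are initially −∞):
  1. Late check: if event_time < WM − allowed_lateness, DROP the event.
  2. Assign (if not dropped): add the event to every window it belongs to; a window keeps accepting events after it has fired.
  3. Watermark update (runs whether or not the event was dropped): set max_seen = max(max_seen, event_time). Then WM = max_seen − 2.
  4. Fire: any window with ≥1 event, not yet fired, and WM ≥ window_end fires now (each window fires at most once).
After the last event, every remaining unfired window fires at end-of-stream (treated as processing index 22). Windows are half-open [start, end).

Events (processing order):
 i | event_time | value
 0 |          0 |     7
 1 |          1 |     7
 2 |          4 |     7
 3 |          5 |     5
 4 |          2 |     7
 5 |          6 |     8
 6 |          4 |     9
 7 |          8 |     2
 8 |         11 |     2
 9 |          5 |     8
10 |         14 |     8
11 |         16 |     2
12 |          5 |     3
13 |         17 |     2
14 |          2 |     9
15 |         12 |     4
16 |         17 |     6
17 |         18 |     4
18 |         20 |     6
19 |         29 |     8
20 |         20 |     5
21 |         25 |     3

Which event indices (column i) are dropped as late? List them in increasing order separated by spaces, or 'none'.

4 9 12 14 15 20 21

i=0 t=0 v=7: → [0,6); WM=-2
i=1 t=1 v=7: → [0,7); WM=-1
i=2 t=4 v=7: → [0,10); WM=2
i=3 t=5 v=5: → [0,11); WM=3
i=4 t=2 v=7: DROP (t<3-0); WM=3
i=5 t=6 v=8: → [0,12); WM=4
i=6 t=4 v=9: → [0,12); WM=4
i=7 t=8 v=2: → [0,14); WM=6
i=8 t=11 v=2: → [0,17); WM=9
i=9 t=5 v=8: DROP (t<9-0); WM=9
i=10 t=14 v=8: → [0,20); WM=12
i=11 t=16 v=2: → [0,22); WM=14
i=12 t=5 v=3: DROP (t<14-0); WM=14
i=13 t=17 v=2: → [0,23); WM=15
i=14 t=2 v=9: DROP (t<15-0); WM=15
i=15 t=12 v=4: DROP (t<15-0); WM=15
i=16 t=17 v=6: → [0,23); WM=15
i=17 t=18 v=4: → [0,24); WM=16
i=18 t=20 v=6: → [0,26); WM=18
i=19 t=29 v=8: → [29,35); WM=27
i=20 t=20 v=5: DROP (t<27-0); WM=27
i=21 t=25 v=3: DROP (t<27-0); WM=27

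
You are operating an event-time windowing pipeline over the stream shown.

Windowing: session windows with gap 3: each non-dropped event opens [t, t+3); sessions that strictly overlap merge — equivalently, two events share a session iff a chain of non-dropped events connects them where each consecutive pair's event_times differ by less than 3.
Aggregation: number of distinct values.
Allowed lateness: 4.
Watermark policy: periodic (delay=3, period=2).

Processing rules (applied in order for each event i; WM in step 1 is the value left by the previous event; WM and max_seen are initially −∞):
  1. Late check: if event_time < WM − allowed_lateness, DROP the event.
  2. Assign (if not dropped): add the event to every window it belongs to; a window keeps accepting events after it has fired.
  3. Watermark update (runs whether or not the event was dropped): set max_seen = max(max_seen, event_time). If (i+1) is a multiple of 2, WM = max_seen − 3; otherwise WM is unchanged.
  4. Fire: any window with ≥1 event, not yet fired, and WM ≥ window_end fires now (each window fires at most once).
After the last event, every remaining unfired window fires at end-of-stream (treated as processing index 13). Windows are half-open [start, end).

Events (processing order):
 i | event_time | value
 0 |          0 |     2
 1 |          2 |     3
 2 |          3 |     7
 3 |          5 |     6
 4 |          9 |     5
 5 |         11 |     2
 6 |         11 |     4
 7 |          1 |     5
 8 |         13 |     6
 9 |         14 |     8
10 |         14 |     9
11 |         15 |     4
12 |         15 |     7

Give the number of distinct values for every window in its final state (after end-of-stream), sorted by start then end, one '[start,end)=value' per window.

i=0 t=0 v=2: → [0,3); WM=−∞
i=1 t=2 v=3: → [0,5); WM=-1
i=2 t=3 v=7: → [0,6); WM=-1
i=3 t=5 v=6: → [0,8); WM=2
i=4 t=9 v=5: → [9,12); WM=2
i=5 t=11 v=2: → [9,14); WM=8
i=6 t=11 v=4: → [9,14); WM=8
i=7 t=1 v=5: DROP (t<8-4); WM=8
i=8 t=13 v=6: → [9,16); WM=8
i=9 t=14 v=8: → [9,17); WM=11
i=10 t=14 v=9: → [9,17); WM=11
i=11 t=15 v=4: → [9,18); WM=12
i=12 t=15 v=7: → [9,18); WM=12

[0,8)=4 [9,18)=7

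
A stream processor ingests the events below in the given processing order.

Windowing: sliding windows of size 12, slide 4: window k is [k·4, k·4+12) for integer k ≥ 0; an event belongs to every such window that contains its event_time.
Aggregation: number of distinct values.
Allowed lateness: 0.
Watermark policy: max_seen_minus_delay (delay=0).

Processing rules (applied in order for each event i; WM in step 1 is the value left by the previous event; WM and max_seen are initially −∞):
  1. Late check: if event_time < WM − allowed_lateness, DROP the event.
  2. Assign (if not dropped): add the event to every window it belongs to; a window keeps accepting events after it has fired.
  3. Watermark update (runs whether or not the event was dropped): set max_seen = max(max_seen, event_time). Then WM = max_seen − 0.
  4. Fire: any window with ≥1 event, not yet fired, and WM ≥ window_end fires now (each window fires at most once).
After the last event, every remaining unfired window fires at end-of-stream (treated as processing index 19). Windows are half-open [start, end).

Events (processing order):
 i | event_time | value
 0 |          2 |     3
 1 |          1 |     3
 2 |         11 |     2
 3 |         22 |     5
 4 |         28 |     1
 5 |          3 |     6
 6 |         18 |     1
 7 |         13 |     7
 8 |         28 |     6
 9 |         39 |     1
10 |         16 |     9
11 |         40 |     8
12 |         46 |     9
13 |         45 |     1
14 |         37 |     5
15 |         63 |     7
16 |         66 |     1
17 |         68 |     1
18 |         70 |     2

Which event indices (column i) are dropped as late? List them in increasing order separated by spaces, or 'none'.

i=0 t=2 v=3: → [0,12); WM=2
i=1 t=1 v=3: DROP (t<2-0); WM=2
i=2 t=11 v=2: → [8,20),[4,16),[0,12); WM=11
i=3 t=22 v=5: → [20,32),[16,28),[12,24); WM=22; [0,12) fires=2 [4,16) fires=1 [8,20) fires=1
i=4 t=28 v=1: → [28,40),[24,36),[20,32); WM=28; [12,24) fires=1 [16,28) fires=1
i=5 t=3 v=6: DROP (t<28-0); WM=28
i=6 t=18 v=1: DROP (t<28-0); WM=28
i=7 t=13 v=7: DROP (t<28-0); WM=28
i=8 t=28 v=6: → [28,40),[24,36),[20,32); WM=28
i=9 t=39 v=1: → [36,48),[32,44),[28,40); WM=39; [20,32) fires=3 [24,36) fires=2
i=10 t=16 v=9: DROP (t<39-0); WM=39
i=11 t=40 v=8: → [40,52),[36,48),[32,44); WM=40; [28,40) fires=2
i=12 t=46 v=9: → [44,56),[40,52),[36,48); WM=46; [32,44) fires=2
i=13 t=45 v=1: DROP (t<46-0); WM=46
i=14 t=37 v=5: DROP (t<46-0); WM=46
i=15 t=63 v=7: → [60,72),[56,68),[52,64); WM=63; [36,48) fires=3 [40,52) fires=2 [44,56) fires=1
i=16 t=66 v=1: → [64,76),[60,72),[56,68); WM=66; [52,64) fires=1
i=17 t=68 v=1: → [68,80),[64,76),[60,72); WM=68; [56,68) fires=2
i=18 t=70 v=2: → [68,80),[64,76),[60,72); WM=70

1 5 6 7 10 13 14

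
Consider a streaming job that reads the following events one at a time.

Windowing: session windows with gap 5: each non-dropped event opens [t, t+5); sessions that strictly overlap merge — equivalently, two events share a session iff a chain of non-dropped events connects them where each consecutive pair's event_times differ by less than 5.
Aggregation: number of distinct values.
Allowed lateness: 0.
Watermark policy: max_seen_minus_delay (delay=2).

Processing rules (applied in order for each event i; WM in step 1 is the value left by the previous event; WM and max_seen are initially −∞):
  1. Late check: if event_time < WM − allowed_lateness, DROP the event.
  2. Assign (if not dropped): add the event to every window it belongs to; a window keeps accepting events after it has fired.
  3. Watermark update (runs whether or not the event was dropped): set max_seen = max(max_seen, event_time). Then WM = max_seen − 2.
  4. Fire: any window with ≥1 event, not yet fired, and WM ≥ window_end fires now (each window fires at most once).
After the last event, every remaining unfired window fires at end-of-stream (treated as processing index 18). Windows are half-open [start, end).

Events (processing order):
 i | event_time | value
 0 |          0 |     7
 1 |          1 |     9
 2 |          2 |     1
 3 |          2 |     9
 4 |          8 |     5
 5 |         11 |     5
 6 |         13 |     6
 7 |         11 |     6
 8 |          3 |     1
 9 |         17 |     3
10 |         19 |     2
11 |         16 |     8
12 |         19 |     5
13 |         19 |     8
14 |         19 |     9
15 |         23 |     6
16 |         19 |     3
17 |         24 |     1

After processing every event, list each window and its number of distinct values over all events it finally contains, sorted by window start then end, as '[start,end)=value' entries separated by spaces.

i=0 t=0 v=7: → [0,5); WM=-2
i=1 t=1 v=9: → [0,6); WM=-1
i=2 t=2 v=1: → [0,7); WM=0
i=3 t=2 v=9: → [0,7); WM=0
i=4 t=8 v=5: → [8,13); WM=6
i=5 t=11 v=5: → [8,16); WM=9
i=6 t=13 v=6: → [8,18); WM=11
i=7 t=11 v=6: → [8,18); WM=11
i=8 t=3 v=1: DROP (t<11-0); WM=11
i=9 t=17 v=3: → [8,22); WM=15
i=10 t=19 v=2: → [8,24); WM=17
i=11 t=16 v=8: DROP (t<17-0); WM=17
i=12 t=19 v=5: → [8,24); WM=17
i=13 t=19 v=8: → [8,24); WM=17
i=14 t=19 v=9: → [8,24); WM=17
i=15 t=23 v=6: → [8,28); WM=21
i=16 t=19 v=3: DROP (t<21-0); WM=21
i=17 t=24 v=1: → [8,29); WM=22

[0,7)=3 [8,29)=7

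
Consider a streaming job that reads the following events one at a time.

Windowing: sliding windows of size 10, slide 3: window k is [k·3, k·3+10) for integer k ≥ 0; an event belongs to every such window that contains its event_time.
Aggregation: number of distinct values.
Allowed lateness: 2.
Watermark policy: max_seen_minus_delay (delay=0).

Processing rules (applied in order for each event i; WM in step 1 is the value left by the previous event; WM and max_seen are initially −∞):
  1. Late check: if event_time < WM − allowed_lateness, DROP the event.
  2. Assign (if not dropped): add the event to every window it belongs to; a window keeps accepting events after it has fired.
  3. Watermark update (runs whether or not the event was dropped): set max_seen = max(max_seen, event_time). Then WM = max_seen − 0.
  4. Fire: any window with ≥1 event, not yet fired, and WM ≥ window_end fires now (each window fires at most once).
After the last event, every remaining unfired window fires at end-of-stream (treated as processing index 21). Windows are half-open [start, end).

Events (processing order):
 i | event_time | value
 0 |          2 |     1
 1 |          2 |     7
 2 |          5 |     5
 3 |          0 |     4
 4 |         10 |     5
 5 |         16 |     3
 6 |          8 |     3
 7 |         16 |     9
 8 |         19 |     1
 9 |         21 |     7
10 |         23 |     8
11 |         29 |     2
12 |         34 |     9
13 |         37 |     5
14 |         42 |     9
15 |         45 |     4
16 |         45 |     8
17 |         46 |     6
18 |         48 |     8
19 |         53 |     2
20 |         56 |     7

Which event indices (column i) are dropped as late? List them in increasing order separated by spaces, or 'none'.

3 6

i=0 t=2 v=1: → [0,10); WM=2
i=1 t=2 v=7: → [0,10); WM=2
i=2 t=5 v=5: → [3,13),[0,10); WM=5
i=3 t=0 v=4: DROP (t<5-2); WM=5
i=4 t=10 v=5: → [9,19),[6,16),[3,13); WM=10; [0,10) fires=3
i=5 t=16 v=3: → [15,25),[12,22),[9,19); WM=16; [3,13) fires=1 [6,16) fires=1
i=6 t=8 v=3: DROP (t<16-2); WM=16
i=7 t=16 v=9: → [15,25),[12,22),[9,19); WM=16
i=8 t=19 v=1: → [18,28),[15,25),[12,22); WM=19; [9,19) fires=3
i=9 t=21 v=7: → [21,31),[18,28),[15,25),[12,22); WM=21
i=10 t=23 v=8: → [21,31),[18,28),[15,25); WM=23; [12,22) fires=4
i=11 t=29 v=2: → [27,37),[24,34),[21,31); WM=29; [15,25) fires=5 [18,28) fires=3
i=12 t=34 v=9: → [33,43),[30,40),[27,37); WM=34; [21,31) fires=3 [24,34) fires=1
i=13 t=37 v=5: → [36,46),[33,43),[30,40); WM=37; [27,37) fires=2
i=14 t=42 v=9: → [42,52),[39,49),[36,46),[33,43); WM=42; [30,40) fires=2
i=15 t=45 v=4: → [45,55),[42,52),[39,49),[36,46); WM=45; [33,43) fires=2
i=16 t=45 v=8: → [45,55),[42,52),[39,49),[36,46); WM=45
i=17 t=46 v=6: → [45,55),[42,52),[39,49); WM=46; [36,46) fires=4
i=18 t=48 v=8: → [48,58),[45,55),[42,52),[39,49); WM=48
i=19 t=53 v=2: → [51,61),[48,58),[45,55); WM=53; [39,49) fires=4 [42,52) fires=4
i=20 t=56 v=7: → [54,64),[51,61),[48,58); WM=56; [45,55) fires=4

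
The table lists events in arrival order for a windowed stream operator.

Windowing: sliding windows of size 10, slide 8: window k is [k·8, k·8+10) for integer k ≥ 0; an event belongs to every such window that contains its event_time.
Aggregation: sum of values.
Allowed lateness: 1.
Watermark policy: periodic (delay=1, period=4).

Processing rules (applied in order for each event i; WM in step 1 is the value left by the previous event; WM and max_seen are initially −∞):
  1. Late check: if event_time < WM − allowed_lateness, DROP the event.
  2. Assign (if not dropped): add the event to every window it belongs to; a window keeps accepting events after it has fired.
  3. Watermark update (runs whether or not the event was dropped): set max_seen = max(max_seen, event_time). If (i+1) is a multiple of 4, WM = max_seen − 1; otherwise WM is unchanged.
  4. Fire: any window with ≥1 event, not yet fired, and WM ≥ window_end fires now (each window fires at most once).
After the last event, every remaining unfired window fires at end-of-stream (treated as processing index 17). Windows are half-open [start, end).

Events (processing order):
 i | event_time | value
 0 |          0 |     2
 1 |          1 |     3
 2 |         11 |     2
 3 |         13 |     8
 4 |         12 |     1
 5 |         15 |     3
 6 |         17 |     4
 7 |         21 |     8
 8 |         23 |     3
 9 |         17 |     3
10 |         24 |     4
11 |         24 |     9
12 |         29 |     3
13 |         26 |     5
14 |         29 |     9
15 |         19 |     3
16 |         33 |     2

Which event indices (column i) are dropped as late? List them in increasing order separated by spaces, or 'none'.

i=0 t=0 v=2: → [0,10); WM=−∞
i=1 t=1 v=3: → [0,10); WM=−∞
i=2 t=11 v=2: → [8,18); WM=−∞
i=3 t=13 v=8: → [8,18); WM=12; [0,10) fires=5
i=4 t=12 v=1: → [8,18); WM=12
i=5 t=15 v=3: → [8,18); WM=12
i=6 t=17 v=4: → [16,26),[8,18); WM=12
i=7 t=21 v=8: → [16,26); WM=20; [8,18) fires=18
i=8 t=23 v=3: → [16,26); WM=20
i=9 t=17 v=3: DROP (t<20-1); WM=20
i=10 t=24 v=4: → [24,34),[16,26); WM=20
i=11 t=24 v=9: → [24,34),[16,26); WM=23
i=12 t=29 v=3: → [24,34); WM=23
i=13 t=26 v=5: → [24,34); WM=23
i=14 t=29 v=9: → [24,34); WM=23
i=15 t=19 v=3: DROP (t<23-1); WM=28; [16,26) fires=28
i=16 t=33 v=2: → [32,42),[24,34); WM=28

9 15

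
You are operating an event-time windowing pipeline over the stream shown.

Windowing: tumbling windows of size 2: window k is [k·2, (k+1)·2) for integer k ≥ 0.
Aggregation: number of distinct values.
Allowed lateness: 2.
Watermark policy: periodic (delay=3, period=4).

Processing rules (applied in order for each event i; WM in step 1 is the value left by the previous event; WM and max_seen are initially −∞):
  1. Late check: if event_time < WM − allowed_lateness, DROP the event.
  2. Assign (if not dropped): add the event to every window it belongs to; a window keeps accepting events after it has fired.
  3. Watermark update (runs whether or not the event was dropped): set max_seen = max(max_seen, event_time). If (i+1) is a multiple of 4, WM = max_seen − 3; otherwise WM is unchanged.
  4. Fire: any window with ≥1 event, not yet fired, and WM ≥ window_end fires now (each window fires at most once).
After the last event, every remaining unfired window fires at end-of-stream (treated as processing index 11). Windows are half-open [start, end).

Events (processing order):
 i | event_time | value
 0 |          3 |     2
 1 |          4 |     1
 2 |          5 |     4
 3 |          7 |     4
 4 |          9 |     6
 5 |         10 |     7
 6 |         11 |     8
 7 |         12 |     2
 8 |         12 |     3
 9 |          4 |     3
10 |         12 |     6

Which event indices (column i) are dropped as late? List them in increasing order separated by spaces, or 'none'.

9

i=0 t=3 v=2: → [2,4); WM=−∞
i=1 t=4 v=1: → [4,6); WM=−∞
i=2 t=5 v=4: → [4,6); WM=−∞
i=3 t=7 v=4: → [6,8); WM=4; [2,4) fires=1
i=4 t=9 v=6: → [8,10); WM=4
i=5 t=10 v=7: → [10,12); WM=4
i=6 t=11 v=8: → [10,12); WM=4
i=7 t=12 v=2: → [12,14); WM=9; [4,6) fires=2 [6,8) fires=1
i=8 t=12 v=3: → [12,14); WM=9
i=9 t=4 v=3: DROP (t<9-2); WM=9
i=10 t=12 v=6: → [12,14); WM=9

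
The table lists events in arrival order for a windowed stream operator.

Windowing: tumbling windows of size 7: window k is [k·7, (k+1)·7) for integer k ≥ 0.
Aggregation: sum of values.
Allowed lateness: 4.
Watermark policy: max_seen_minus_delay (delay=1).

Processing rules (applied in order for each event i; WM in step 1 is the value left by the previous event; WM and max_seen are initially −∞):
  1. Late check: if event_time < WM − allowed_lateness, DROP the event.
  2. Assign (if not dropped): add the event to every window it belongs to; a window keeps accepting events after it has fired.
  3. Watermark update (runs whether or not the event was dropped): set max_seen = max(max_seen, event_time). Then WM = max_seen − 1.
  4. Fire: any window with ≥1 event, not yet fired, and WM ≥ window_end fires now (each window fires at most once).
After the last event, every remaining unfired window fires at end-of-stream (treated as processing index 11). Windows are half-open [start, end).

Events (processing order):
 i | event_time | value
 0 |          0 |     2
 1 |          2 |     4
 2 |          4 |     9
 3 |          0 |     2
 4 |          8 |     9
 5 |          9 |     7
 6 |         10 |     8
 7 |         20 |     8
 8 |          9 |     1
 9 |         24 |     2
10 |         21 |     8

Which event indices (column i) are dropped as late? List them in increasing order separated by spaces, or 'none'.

8

i=0 t=0 v=2: → [0,7); WM=-1
i=1 t=2 v=4: → [0,7); WM=1
i=2 t=4 v=9: → [0,7); WM=3
i=3 t=0 v=2: → [0,7); WM=3
i=4 t=8 v=9: → [7,14); WM=7; [0,7) fires=17
i=5 t=9 v=7: → [7,14); WM=8
i=6 t=10 v=8: → [7,14); WM=9
i=7 t=20 v=8: → [14,21); WM=19; [7,14) fires=24
i=8 t=9 v=1: DROP (t<19-4); WM=19
i=9 t=24 v=2: → [21,28); WM=23; [14,21) fires=8
i=10 t=21 v=8: → [21,28); WM=23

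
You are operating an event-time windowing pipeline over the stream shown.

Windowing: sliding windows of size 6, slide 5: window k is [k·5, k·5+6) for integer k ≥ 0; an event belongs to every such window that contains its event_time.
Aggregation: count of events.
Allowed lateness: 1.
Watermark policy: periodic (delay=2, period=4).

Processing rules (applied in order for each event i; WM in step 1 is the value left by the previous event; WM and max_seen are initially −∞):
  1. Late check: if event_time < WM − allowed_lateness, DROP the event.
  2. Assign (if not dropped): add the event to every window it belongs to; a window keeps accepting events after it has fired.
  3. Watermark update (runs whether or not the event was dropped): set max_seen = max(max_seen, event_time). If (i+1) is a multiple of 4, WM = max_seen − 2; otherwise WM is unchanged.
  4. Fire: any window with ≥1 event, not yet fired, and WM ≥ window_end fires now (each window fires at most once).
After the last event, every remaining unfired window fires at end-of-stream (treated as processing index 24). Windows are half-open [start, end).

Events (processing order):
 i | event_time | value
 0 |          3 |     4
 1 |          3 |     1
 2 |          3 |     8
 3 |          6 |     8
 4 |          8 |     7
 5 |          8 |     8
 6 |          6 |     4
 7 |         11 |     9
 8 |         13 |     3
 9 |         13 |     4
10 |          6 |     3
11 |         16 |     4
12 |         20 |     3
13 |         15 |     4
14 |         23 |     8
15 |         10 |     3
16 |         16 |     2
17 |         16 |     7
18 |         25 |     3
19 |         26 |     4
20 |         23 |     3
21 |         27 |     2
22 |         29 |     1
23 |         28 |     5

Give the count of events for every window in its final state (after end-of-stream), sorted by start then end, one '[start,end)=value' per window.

[0,6)=3 [5,11)=4 [10,16)=4 [15,21)=3 [20,26)=4 [25,31)=5

i=0 t=3 v=4: → [0,6); WM=−∞
i=1 t=3 v=1: → [0,6); WM=−∞
i=2 t=3 v=8: → [0,6); WM=−∞
i=3 t=6 v=8: → [5,11); WM=4
i=4 t=8 v=7: → [5,11); WM=4
i=5 t=8 v=8: → [5,11); WM=4
i=6 t=6 v=4: → [5,11); WM=4
i=7 t=11 v=9: → [10,16); WM=9; [0,6) fires=3
i=8 t=13 v=3: → [10,16); WM=9
i=9 t=13 v=4: → [10,16); WM=9
i=10 t=6 v=3: DROP (t<9-1); WM=9
i=11 t=16 v=4: → [15,21); WM=14; [5,11) fires=4
i=12 t=20 v=3: → [20,26),[15,21); WM=14
i=13 t=15 v=4: → [15,21),[10,16); WM=14
i=14 t=23 v=8: → [20,26); WM=14
i=15 t=10 v=3: DROP (t<14-1); WM=21; [10,16) fires=4 [15,21) fires=3
i=16 t=16 v=2: DROP (t<21-1); WM=21
i=17 t=16 v=7: DROP (t<21-1); WM=21
i=18 t=25 v=3: → [25,31),[20,26); WM=21
i=19 t=26 v=4: → [25,31); WM=24
i=20 t=23 v=3: → [20,26); WM=24
i=21 t=27 v=2: → [25,31); WM=24
i=22 t=29 v=1: → [25,31); WM=24
i=23 t=28 v=5: → [25,31); WM=27; [20,26) fires=4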